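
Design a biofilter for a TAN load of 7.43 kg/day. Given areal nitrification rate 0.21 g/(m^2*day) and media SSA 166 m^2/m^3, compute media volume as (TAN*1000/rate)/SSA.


A = 7.43*1000 / 0.21 = 35380.952 m^2
V = 35380.952 / 166 = 213.138

213.138 m^3


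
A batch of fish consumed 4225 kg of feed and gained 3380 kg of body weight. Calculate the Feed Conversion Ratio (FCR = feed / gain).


FCR = feed consumed / weight gained
FCR = 4225 kg / 3380 kg = 1.25

1.25


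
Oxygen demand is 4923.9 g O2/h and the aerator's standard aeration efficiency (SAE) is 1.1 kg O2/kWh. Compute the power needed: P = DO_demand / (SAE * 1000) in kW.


SAE in g O2/kWh = 1.1 * 1000 = 1100 g/kWh
P = DO_demand / SAE_g = 4923.9 / 1100 = 4.47627 kW

4.47627 kW


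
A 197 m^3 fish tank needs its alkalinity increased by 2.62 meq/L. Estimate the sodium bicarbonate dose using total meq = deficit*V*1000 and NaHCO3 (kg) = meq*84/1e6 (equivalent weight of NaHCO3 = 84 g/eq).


Tank volume in L = 197 m^3 * 1000 = 197000 L
Total meq required = 2.62 meq/L * 197000 L = 516140 meq
NaHCO3 mass = 516140 meq * 84 mg/meq / 1e6 = 43.3558 kg

43.3558 kg


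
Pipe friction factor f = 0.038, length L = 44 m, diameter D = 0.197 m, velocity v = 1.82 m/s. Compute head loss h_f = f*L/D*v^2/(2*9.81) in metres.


v^2 = 1.82^2 = 3.3124 m^2/s^2
L/D = 44/0.197 = 223.35025
h_f = f*(L/D)*v^2/(2g) = 0.038 * 223.35025 * 3.3124 / 19.62 = 1.43289 m

1.43289 m


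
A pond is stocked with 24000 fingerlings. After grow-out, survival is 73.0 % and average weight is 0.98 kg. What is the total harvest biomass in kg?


Survivors = 24000 * 73.0/100 = 17520 fish
Harvest biomass = survivors * W_f = 17520 * 0.98 = 17169.6 kg

17169.6 kg


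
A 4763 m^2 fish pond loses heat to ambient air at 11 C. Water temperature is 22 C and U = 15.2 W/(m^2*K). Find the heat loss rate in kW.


Temperature difference dT = 22 - 11 = 11 K
Heat loss (W) = U * A * dT = 15.2 * 4763 * 11 = 796373.6 W
Convert to kW: 796373.6 / 1000 = 796.3736 kW

796.3736 kW


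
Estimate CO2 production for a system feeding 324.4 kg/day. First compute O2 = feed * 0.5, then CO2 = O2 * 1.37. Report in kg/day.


O2 = 324.4 * 0.5 = 162.2
CO2 = 162.2 * 1.37 = 222.214

222.214 kg/day


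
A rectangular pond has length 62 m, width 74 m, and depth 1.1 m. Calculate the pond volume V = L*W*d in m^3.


Base area = L * W = 62 * 74 = 4588 m^2
Volume = area * depth = 4588 * 1.1 = 5046.8 m^3

5046.8 m^3


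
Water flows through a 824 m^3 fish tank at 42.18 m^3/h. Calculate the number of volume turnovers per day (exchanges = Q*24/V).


Daily flow volume = 42.18 m^3/h * 24 h = 1012.32 m^3/day
Exchanges = daily flow / tank volume = 1012.32 / 824 = 1.22854 exchanges/day

1.22854 exchanges/day


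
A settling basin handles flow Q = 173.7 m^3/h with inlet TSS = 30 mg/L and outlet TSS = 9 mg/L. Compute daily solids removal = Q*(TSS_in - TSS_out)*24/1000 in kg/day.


Concentration drop: TSS_in - TSS_out = 30 - 9 = 21 mg/L
Hourly solids removed = Q * dTSS = 173.7 m^3/h * 21 mg/L = 3647.7 g/h  (m^3/h * mg/L = g/h)
Daily solids removed = 3647.7 * 24 = 87544.8 g/day
Convert g to kg: 87544.8 / 1000 = 87.5448 kg/day

87.5448 kg/day


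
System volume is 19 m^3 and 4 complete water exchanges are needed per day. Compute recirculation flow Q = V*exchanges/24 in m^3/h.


Daily recirculation volume = 19 m^3 * 4 = 76 m^3/day
Flow rate Q = daily volume / 24 h = 76 / 24 = 3.16667 m^3/h

3.16667 m^3/h


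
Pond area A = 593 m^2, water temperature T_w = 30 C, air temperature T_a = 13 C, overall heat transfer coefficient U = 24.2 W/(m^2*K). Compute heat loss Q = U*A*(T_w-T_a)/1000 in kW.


Temperature difference dT = 30 - 13 = 17 K
Heat loss (W) = U * A * dT = 24.2 * 593 * 17 = 243960.2 W
Convert to kW: 243960.2 / 1000 = 243.9602 kW

243.9602 kW


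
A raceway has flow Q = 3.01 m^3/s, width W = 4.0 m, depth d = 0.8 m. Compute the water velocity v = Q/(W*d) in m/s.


Cross-sectional area = W * d = 4.0 * 0.8 = 3.2 m^2
Velocity = Q / A = 3.01 / 3.2 = 0.940625 m/s

0.940625 m/s


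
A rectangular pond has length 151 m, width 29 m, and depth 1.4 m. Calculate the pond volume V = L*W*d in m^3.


Base area = L * W = 151 * 29 = 4379 m^2
Volume = area * depth = 4379 * 1.4 = 6130.6 m^3

6130.6 m^3


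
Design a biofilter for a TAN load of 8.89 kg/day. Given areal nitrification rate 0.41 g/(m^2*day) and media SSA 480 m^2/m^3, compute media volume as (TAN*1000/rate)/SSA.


A = 8.89*1000 / 0.41 = 21682.927 m^2
V = 21682.927 / 480 = 45.1728

45.1728 m^3


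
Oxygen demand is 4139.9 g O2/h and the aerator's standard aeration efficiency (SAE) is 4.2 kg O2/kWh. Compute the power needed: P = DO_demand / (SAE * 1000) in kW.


SAE in g O2/kWh = 4.2 * 1000 = 4200 g/kWh
P = DO_demand / SAE_g = 4139.9 / 4200 = 0.98569 kW

0.98569 kW


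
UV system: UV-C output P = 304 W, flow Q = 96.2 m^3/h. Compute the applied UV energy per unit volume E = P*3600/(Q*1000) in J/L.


Energy delivered per hour = 304 W * 3600 s = 1094400 J/h
Volume treated per hour = 96.2 m^3/h * 1000 = 96200 L/h
dose = 1094400 / 96200 = 11.3763 J/L

11.3763 J/L


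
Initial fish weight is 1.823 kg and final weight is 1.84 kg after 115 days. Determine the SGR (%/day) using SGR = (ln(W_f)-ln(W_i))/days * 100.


ln(W_f) = ln(1.84) = 0.60976557
ln(W_i) = ln(1.823) = 0.6004835
ln(W_f) - ln(W_i) = 0.60976557 - 0.6004835 = 0.00928207
SGR = 0.00928207 / 115 * 100 = 0.00807137 %/day

0.00807137 %/day


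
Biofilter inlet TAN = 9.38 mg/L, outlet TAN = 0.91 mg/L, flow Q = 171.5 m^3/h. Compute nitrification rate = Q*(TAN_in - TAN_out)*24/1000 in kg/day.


Concentration drop: TAN_in - TAN_out = 9.38 - 0.91 = 8.47 mg/L
Hourly TAN removed = Q * dTAN = 171.5 m^3/h * 8.47 mg/L = 1452.605 g/h  (m^3/h * mg/L = g/h)
Daily TAN removed = 1452.605 * 24 = 34862.52 g/day
Convert to kg/day: 34862.52 / 1000 = 34.86252 kg/day

34.86252 kg/day


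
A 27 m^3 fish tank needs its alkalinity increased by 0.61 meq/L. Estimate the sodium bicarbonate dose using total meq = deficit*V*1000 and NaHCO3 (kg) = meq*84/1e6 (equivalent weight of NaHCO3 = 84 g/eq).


Tank volume in L = 27 m^3 * 1000 = 27000 L
Total meq required = 0.61 meq/L * 27000 L = 16470 meq
NaHCO3 mass = 16470 meq * 84 mg/meq / 1e6 = 1.38348 kg

1.38348 kg


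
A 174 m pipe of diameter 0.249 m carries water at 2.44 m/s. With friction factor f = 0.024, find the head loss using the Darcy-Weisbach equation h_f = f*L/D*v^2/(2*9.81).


v^2 = 2.44^2 = 5.9536 m^2/s^2
L/D = 174/0.249 = 698.79518
h_f = f*(L/D)*v^2/(2g) = 0.024 * 698.79518 * 5.9536 / 19.62 = 5.08911 m

5.08911 m


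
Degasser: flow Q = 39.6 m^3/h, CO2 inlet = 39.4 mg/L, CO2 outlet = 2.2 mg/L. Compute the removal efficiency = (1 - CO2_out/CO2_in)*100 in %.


CO2_out / CO2_in = 2.2 / 39.4 = 0.055837563
Fraction remaining = 0.055837563
efficiency = (1 - 0.055837563) * 100 = 94.4162 %

94.4162 %


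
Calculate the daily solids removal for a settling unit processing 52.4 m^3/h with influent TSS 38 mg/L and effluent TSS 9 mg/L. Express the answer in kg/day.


Concentration drop: TSS_in - TSS_out = 38 - 9 = 29 mg/L
Hourly solids removed = Q * dTSS = 52.4 m^3/h * 29 mg/L = 1519.6 g/h  (m^3/h * mg/L = g/h)
Daily solids removed = 1519.6 * 24 = 36470.4 g/day
Convert g to kg: 36470.4 / 1000 = 36.4704 kg/day

36.4704 kg/day


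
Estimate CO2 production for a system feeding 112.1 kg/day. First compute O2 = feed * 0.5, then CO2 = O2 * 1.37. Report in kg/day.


O2 = 112.1 * 0.5 = 56.05
CO2 = 56.05 * 1.37 = 76.7885

76.7885 kg/day


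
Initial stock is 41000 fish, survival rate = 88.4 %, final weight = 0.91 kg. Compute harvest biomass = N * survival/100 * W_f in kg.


Survivors = 41000 * 88.4/100 = 36244 fish
Harvest biomass = survivors * W_f = 36244 * 0.91 = 32982.04 kg

32982.04 kg


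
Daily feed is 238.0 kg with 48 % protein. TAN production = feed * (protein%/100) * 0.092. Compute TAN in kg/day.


Protein in feed = 238.0 * 48/100 = 114.24 kg/day
TAN = protein * 0.092 = 114.24 * 0.092 = 10.51008 kg/day

10.51008 kg/day


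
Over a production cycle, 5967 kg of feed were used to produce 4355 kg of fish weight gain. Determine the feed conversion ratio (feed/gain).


FCR = feed consumed / weight gained
FCR = 5967 kg / 4355 kg = 1.37015

1.37015


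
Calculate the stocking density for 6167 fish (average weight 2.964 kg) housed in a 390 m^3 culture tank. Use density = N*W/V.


Total biomass = 6167 fish * 2.964 kg = 18278.988 kg
Density = total biomass / volume = 18278.988 / 390 = 46.8692 kg/m^3

46.8692 kg/m^3


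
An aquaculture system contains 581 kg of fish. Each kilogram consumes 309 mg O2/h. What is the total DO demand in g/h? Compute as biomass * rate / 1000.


Total O2 consumption (mg/h) = 581 kg * 309 mg/(kg*h) = 179529 mg/h
Convert to g/h: 179529 / 1000 = 179.529 g/h

179.529 g/h


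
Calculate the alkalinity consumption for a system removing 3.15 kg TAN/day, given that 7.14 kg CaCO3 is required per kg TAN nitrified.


Alkalinity factor: 7.14 kg CaCO3 consumed per kg TAN nitrified
alk = 3.15 kg TAN * 7.14 = 22.491 kg CaCO3/day

22.491 kg CaCO3/day


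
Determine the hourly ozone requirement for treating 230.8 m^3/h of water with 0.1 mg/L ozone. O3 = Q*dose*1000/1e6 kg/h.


O3 demand (mg/h) = Q * dose * 1000 = 230.8 * 0.1 * 1000 = 23080 mg/h
Convert mg to kg: 23080 / 1e6 = 0.02308 kg/h

0.02308 kg/h


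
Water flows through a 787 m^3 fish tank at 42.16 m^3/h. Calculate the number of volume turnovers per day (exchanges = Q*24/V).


Daily flow volume = 42.16 m^3/h * 24 h = 1011.84 m^3/day
Exchanges = daily flow / tank volume = 1011.84 / 787 = 1.28569 exchanges/day

1.28569 exchanges/day


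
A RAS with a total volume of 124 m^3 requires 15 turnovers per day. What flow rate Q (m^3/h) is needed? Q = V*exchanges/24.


Daily recirculation volume = 124 m^3 * 15 = 1860 m^3/day
Flow rate Q = daily volume / 24 h = 1860 / 24 = 77.5 m^3/h

77.5 m^3/h


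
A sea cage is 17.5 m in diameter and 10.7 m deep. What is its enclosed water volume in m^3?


r = d/2 = 17.5/2 = 8.75 m
Base area = pi*r^2 = pi*8.75^2 = 240.52819 m^2
Volume = 240.52819 * 10.7 = 2573.65 m^3

2573.65 m^3


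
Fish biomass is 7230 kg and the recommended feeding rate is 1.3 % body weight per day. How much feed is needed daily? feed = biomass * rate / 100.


Feeding rate fraction = 1.3% / 100 = 0.013
Daily feed = 7230 kg * 0.013 = 93.99 kg/day

93.99 kg/day


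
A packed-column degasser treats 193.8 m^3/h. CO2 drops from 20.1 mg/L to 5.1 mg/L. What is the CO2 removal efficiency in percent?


CO2_out / CO2_in = 5.1 / 20.1 = 0.25373134
Fraction remaining = 0.25373134
efficiency = (1 - 0.25373134) * 100 = 74.6269 %

74.6269 %


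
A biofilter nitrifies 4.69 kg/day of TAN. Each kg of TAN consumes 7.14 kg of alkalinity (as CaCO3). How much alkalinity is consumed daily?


Alkalinity factor: 7.14 kg CaCO3 consumed per kg TAN nitrified
alk = 4.69 kg TAN * 7.14 = 33.4866 kg CaCO3/day

33.4866 kg CaCO3/day


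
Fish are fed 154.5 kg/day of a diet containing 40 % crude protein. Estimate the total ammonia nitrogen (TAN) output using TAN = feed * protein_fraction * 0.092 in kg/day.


Protein in feed = 154.5 * 40/100 = 61.8 kg/day
TAN = protein * 0.092 = 61.8 * 0.092 = 5.6856 kg/day

5.6856 kg/day


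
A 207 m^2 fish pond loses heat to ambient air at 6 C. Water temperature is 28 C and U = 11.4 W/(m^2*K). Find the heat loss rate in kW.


Temperature difference dT = 28 - 6 = 22 K
Heat loss (W) = U * A * dT = 11.4 * 207 * 22 = 51915.6 W
Convert to kW: 51915.6 / 1000 = 51.9156 kW

51.9156 kW


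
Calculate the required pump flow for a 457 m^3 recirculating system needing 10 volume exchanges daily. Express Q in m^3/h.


Daily recirculation volume = 457 m^3 * 10 = 4570 m^3/day
Flow rate Q = daily volume / 24 h = 4570 / 24 = 190.417 m^3/h

190.417 m^3/h


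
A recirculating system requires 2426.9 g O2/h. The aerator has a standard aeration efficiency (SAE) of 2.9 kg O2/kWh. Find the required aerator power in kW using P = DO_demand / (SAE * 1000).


SAE in g O2/kWh = 2.9 * 1000 = 2900 g/kWh
P = DO_demand / SAE_g = 2426.9 / 2900 = 0.836862 kW

0.836862 kW


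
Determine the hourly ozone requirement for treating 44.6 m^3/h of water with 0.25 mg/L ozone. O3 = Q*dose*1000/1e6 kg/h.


O3 demand (mg/h) = Q * dose * 1000 = 44.6 * 0.25 * 1000 = 11150 mg/h
Convert mg to kg: 11150 / 1e6 = 0.01115 kg/h

0.01115 kg/h


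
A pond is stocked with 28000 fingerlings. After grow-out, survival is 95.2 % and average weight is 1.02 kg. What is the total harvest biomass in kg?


Survivors = 28000 * 95.2/100 = 26656 fish
Harvest biomass = survivors * W_f = 26656 * 1.02 = 27189.12 kg

27189.12 kg


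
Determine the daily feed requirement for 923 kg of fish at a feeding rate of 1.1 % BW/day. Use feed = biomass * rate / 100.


Feeding rate fraction = 1.1% / 100 = 0.011
Daily feed = 923 kg * 0.011 = 10.153 kg/day

10.153 kg/day


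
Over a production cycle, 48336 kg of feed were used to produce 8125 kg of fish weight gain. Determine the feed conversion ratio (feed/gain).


FCR = feed consumed / weight gained
FCR = 48336 kg / 8125 kg = 5.94905

5.94905


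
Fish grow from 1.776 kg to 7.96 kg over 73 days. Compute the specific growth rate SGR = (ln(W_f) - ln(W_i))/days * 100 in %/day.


ln(W_f) = ln(7.96) = 2.074429
ln(W_i) = ln(1.776) = 0.57436364
ln(W_f) - ln(W_i) = 2.074429 - 0.57436364 = 1.5000654
SGR = 1.5000654 / 73 * 100 = 2.05488 %/day

2.05488 %/day


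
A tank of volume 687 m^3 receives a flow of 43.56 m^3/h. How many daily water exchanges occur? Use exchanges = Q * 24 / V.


Daily flow volume = 43.56 m^3/h * 24 h = 1045.44 m^3/day
Exchanges = daily flow / tank volume = 1045.44 / 687 = 1.52175 exchanges/day

1.52175 exchanges/day


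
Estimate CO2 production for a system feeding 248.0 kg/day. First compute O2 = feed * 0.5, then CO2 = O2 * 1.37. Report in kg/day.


O2 = 248.0 * 0.5 = 124
CO2 = 124 * 1.37 = 169.88

169.88 kg/day


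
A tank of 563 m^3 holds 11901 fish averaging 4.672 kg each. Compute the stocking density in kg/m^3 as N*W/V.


Total biomass = 11901 fish * 4.672 kg = 55601.472 kg
Density = total biomass / volume = 55601.472 / 563 = 98.7593 kg/m^3

98.7593 kg/m^3


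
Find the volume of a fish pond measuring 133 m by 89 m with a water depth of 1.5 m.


Base area = L * W = 133 * 89 = 11837 m^2
Volume = area * depth = 11837 * 1.5 = 17755.5 m^3

17755.5 m^3


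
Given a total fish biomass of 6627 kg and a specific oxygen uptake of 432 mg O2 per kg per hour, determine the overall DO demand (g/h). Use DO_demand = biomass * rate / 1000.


Total O2 consumption (mg/h) = 6627 kg * 432 mg/(kg*h) = 2862864 mg/h
Convert to g/h: 2862864 / 1000 = 2862.864 g/h

2862.864 g/h


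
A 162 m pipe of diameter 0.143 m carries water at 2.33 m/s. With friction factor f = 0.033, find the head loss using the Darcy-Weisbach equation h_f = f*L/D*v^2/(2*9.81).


v^2 = 2.33^2 = 5.4289 m^2/s^2
L/D = 162/0.143 = 1132.8671
h_f = f*(L/D)*v^2/(2g) = 0.033 * 1132.8671 * 5.4289 / 19.62 = 10.3444 m

10.3444 m


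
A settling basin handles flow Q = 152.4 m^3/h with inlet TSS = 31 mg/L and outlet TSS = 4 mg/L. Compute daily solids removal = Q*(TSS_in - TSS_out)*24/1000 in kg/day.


Concentration drop: TSS_in - TSS_out = 31 - 4 = 27 mg/L
Hourly solids removed = Q * dTSS = 152.4 m^3/h * 27 mg/L = 4114.8 g/h  (m^3/h * mg/L = g/h)
Daily solids removed = 4114.8 * 24 = 98755.2 g/day
Convert g to kg: 98755.2 / 1000 = 98.7552 kg/day

98.7552 kg/day


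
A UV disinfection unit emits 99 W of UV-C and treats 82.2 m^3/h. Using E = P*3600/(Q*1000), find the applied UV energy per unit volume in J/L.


Energy delivered per hour = 99 W * 3600 s = 356400 J/h
Volume treated per hour = 82.2 m^3/h * 1000 = 82200 L/h
dose = 356400 / 82200 = 4.33577 J/L

4.33577 J/L


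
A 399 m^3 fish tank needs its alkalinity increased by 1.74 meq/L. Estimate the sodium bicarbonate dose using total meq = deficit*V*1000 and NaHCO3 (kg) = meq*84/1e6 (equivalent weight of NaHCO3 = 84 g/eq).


Tank volume in L = 399 m^3 * 1000 = 399000 L
Total meq required = 1.74 meq/L * 399000 L = 694260 meq
NaHCO3 mass = 694260 meq * 84 mg/meq / 1e6 = 58.3178 kg

58.3178 kg


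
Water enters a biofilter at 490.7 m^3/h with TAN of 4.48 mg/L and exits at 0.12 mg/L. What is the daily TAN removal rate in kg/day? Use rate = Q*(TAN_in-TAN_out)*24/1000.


Concentration drop: TAN_in - TAN_out = 4.48 - 0.12 = 4.36 mg/L
Hourly TAN removed = Q * dTAN = 490.7 m^3/h * 4.36 mg/L = 2139.452 g/h  (m^3/h * mg/L = g/h)
Daily TAN removed = 2139.452 * 24 = 51346.848 g/day
Convert to kg/day: 51346.848 / 1000 = 51.346848 kg/day

51.346848 kg/day


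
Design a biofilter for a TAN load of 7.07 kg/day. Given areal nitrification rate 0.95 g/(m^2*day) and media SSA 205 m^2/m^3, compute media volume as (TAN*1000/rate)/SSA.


A = 7.07*1000 / 0.95 = 7442.1053 m^2
V = 7442.1053 / 205 = 36.303

36.303 m^3


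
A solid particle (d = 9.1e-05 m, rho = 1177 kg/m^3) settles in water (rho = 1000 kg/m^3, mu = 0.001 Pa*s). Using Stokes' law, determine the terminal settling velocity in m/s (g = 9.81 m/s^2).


Density difference: rho_p - rho_f = 1177 - 1000 = 177 kg/m^3
d^2 = (9.1e-05)^2 = 8.281e-09 m^2
Numerator = (rho_p - rho_f) * g * d^2 = 177 * 9.81 * 8.281e-09 = 1.437888e-05
Denominator = 18 * mu = 18 * 0.001 = 0.018
v_s = 1.437888e-05 / 0.018 = 7.98827e-04 m/s
Check: Re = rho_f * v_s * d / mu = 1000 * 7.98827e-04 * 9.1e-05 / 0.001 = 0.0727 < 1, so Stokes' law applies.

7.98827e-04 m/s


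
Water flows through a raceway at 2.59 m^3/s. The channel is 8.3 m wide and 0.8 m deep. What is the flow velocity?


Cross-sectional area = W * d = 8.3 * 0.8 = 6.64 m^2
Velocity = Q / A = 2.59 / 6.64 = 0.39006 m/s

0.39006 m/s


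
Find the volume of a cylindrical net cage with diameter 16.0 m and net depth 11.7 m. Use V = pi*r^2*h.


r = d/2 = 16.0/2 = 8 m
Base area = pi*r^2 = pi*8^2 = 201.06193 m^2
Volume = 201.06193 * 11.7 = 2352.42 m^3

2352.42 m^3


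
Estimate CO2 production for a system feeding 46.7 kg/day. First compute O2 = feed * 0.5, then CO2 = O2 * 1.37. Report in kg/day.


O2 = 46.7 * 0.5 = 23.35
CO2 = 23.35 * 1.37 = 31.9895

31.9895 kg/day


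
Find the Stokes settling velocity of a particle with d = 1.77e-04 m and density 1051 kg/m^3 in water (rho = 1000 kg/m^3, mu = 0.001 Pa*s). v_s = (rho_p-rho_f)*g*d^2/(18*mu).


Density difference: rho_p - rho_f = 1051 - 1000 = 51 kg/m^3
d^2 = (1.77e-04)^2 = 3.1329e-08 m^2
Numerator = (rho_p - rho_f) * g * d^2 = 51 * 9.81 * 3.1329e-08 = 1.5674212e-05
Denominator = 18 * mu = 18 * 0.001 = 0.018
v_s = 1.5674212e-05 / 0.018 = 8.7079e-04 m/s
Check: Re = rho_f * v_s * d / mu = 1000 * 8.7079e-04 * 1.77e-04 / 0.001 = 0.154 < 1, so Stokes' law applies.

8.7079e-04 m/s


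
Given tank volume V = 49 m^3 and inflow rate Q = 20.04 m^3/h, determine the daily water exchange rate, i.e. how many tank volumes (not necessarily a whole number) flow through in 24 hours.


Daily flow volume = 20.04 m^3/h * 24 h = 480.96 m^3/day
Exchanges = daily flow / tank volume = 480.96 / 49 = 9.81551 exchanges/day

9.81551 exchanges/day


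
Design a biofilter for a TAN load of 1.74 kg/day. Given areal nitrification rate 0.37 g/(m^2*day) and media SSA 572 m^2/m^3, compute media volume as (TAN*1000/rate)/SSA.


A = 1.74*1000 / 0.37 = 4702.7027 m^2
V = 4702.7027 / 572 = 8.22151

8.22151 m^3


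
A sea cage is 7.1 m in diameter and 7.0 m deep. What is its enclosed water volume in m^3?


r = d/2 = 7.1/2 = 3.55 m
Base area = pi*r^2 = pi*3.55^2 = 39.591921 m^2
Volume = 39.591921 * 7.0 = 277.143 m^3

277.143 m^3


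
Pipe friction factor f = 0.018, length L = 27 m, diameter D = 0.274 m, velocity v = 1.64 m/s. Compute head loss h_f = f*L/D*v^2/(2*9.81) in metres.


v^2 = 1.64^2 = 2.6896 m^2/s^2
L/D = 27/0.274 = 98.540146
h_f = f*(L/D)*v^2/(2g) = 0.018 * 98.540146 * 2.6896 / 19.62 = 0.24315 m

0.24315 m


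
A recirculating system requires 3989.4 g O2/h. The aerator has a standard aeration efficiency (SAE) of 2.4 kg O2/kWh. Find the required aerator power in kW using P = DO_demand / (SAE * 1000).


SAE in g O2/kWh = 2.4 * 1000 = 2400 g/kWh
P = DO_demand / SAE_g = 3989.4 / 2400 = 1.66225 kW

1.66225 kW


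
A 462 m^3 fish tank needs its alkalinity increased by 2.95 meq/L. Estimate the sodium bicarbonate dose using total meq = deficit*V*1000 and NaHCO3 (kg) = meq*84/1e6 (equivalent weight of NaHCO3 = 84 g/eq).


Tank volume in L = 462 m^3 * 1000 = 462000 L
Total meq required = 2.95 meq/L * 462000 L = 1362900 meq
NaHCO3 mass = 1362900 meq * 84 mg/meq / 1e6 = 114.484 kg

114.484 kg


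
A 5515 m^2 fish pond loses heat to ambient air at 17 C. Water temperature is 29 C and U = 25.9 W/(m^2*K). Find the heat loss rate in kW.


Temperature difference dT = 29 - 17 = 12 K
Heat loss (W) = U * A * dT = 25.9 * 5515 * 12 = 1714062 W
Convert to kW: 1714062 / 1000 = 1714.062 kW

1714.062 kW


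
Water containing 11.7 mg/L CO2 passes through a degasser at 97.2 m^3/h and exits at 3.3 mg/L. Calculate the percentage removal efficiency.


CO2_out / CO2_in = 3.3 / 11.7 = 0.28205128
Fraction remaining = 0.28205128
efficiency = (1 - 0.28205128) * 100 = 71.7949 %

71.7949 %


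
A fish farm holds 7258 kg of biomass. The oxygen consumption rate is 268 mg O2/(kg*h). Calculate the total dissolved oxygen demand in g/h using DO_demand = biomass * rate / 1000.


Total O2 consumption (mg/h) = 7258 kg * 268 mg/(kg*h) = 1945144 mg/h
Convert to g/h: 1945144 / 1000 = 1945.144 g/h

1945.144 g/h


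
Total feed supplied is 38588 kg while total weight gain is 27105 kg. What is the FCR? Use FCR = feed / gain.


FCR = feed consumed / weight gained
FCR = 38588 kg / 27105 kg = 1.42365

1.42365


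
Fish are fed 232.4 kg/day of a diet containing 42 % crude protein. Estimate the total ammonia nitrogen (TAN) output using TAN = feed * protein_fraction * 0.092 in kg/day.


Protein in feed = 232.4 * 42/100 = 97.608 kg/day
TAN = protein * 0.092 = 97.608 * 0.092 = 8.979936 kg/day

8.979936 kg/day


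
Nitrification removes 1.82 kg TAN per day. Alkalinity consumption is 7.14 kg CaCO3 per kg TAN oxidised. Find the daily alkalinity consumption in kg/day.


Alkalinity factor: 7.14 kg CaCO3 consumed per kg TAN nitrified
alk = 1.82 kg TAN * 7.14 = 12.9948 kg CaCO3/day

12.9948 kg CaCO3/day


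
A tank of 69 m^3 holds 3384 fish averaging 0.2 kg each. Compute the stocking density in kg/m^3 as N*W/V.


Total biomass = 3384 fish * 0.2 kg = 676.8 kg
Density = total biomass / volume = 676.8 / 69 = 9.8087 kg/m^3

9.8087 kg/m^3


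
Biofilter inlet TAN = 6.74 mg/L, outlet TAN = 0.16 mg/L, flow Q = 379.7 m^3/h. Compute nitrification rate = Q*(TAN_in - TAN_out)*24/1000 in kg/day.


Concentration drop: TAN_in - TAN_out = 6.74 - 0.16 = 6.58 mg/L
Hourly TAN removed = Q * dTAN = 379.7 m^3/h * 6.58 mg/L = 2498.426 g/h  (m^3/h * mg/L = g/h)
Daily TAN removed = 2498.426 * 24 = 59962.224 g/day
Convert to kg/day: 59962.224 / 1000 = 59.962224 kg/day

59.962224 kg/day


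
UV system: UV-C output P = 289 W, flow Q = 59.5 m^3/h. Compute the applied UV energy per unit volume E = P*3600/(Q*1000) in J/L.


Energy delivered per hour = 289 W * 3600 s = 1040400 J/h
Volume treated per hour = 59.5 m^3/h * 1000 = 59500 L/h
dose = 1040400 / 59500 = 17.4857 J/L

17.4857 J/L


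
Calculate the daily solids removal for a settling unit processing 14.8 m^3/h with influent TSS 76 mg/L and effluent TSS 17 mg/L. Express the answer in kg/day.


Concentration drop: TSS_in - TSS_out = 76 - 17 = 59 mg/L
Hourly solids removed = Q * dTSS = 14.8 m^3/h * 59 mg/L = 873.2 g/h  (m^3/h * mg/L = g/h)
Daily solids removed = 873.2 * 24 = 20956.8 g/day
Convert g to kg: 20956.8 / 1000 = 20.9568 kg/day

20.9568 kg/day


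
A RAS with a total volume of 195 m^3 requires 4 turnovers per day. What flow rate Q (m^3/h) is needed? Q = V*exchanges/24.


Daily recirculation volume = 195 m^3 * 4 = 780 m^3/day
Flow rate Q = daily volume / 24 h = 780 / 24 = 32.5 m^3/h

32.5 m^3/h


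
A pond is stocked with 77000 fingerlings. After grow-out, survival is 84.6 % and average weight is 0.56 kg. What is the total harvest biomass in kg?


Survivors = 77000 * 84.6/100 = 65142 fish
Harvest biomass = survivors * W_f = 65142 * 0.56 = 36479.52 kg

36479.52 kg


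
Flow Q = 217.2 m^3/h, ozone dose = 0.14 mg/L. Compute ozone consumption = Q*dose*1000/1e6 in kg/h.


O3 demand (mg/h) = Q * dose * 1000 = 217.2 * 0.14 * 1000 = 30408 mg/h
Convert mg to kg: 30408 / 1e6 = 0.030408 kg/h

0.030408 kg/h


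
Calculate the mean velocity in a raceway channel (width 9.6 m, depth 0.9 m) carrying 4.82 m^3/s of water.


Cross-sectional area = W * d = 9.6 * 0.9 = 8.64 m^2
Velocity = Q / A = 4.82 / 8.64 = 0.55787 m/s

0.55787 m/s


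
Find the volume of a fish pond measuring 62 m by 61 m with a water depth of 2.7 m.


Base area = L * W = 62 * 61 = 3782 m^2
Volume = area * depth = 3782 * 2.7 = 10211.4 m^3

10211.4 m^3


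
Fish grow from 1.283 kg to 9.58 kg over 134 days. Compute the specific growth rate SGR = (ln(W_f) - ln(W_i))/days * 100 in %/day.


ln(W_f) = ln(9.58) = 2.2596776
ln(W_i) = ln(1.283) = 0.24920109
ln(W_f) - ln(W_i) = 2.2596776 - 0.24920109 = 2.0104765
SGR = 2.0104765 / 134 * 100 = 1.50036 %/day

1.50036 %/day


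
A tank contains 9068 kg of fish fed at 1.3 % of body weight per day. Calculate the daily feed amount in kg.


Feeding rate fraction = 1.3% / 100 = 0.013
Daily feed = 9068 kg * 0.013 = 117.884 kg/day

117.884 kg/day


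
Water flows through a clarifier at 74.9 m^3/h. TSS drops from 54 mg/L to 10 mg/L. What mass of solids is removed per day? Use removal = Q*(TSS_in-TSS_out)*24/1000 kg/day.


Concentration drop: TSS_in - TSS_out = 54 - 10 = 44 mg/L
Hourly solids removed = Q * dTSS = 74.9 m^3/h * 44 mg/L = 3295.6 g/h  (m^3/h * mg/L = g/h)
Daily solids removed = 3295.6 * 24 = 79094.4 g/day
Convert g to kg: 79094.4 / 1000 = 79.0944 kg/day

79.0944 kg/day


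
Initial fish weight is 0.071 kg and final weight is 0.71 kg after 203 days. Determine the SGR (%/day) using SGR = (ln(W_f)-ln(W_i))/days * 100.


ln(W_f) = ln(0.71) = -0.34249031
ln(W_i) = ln(0.071) = -2.6450754
ln(W_f) - ln(W_i) = -0.34249031 - -2.6450754 = 2.3025851
SGR = 2.3025851 / 203 * 100 = 1.13428 %/day

1.13428 %/day


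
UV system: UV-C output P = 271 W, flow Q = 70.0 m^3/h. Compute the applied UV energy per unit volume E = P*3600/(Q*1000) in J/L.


Energy delivered per hour = 271 W * 3600 s = 975600 J/h
Volume treated per hour = 70.0 m^3/h * 1000 = 70000 L/h
dose = 975600 / 70000 = 13.9371 J/L

13.9371 J/L


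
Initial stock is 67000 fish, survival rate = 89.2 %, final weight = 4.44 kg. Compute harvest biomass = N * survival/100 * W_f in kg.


Survivors = 67000 * 89.2/100 = 59764 fish
Harvest biomass = survivors * W_f = 59764 * 4.44 = 265352.16 kg

265352.16 kg


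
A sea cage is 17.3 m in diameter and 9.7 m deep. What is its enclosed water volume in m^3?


r = d/2 = 17.3/2 = 8.65 m
Base area = pi*r^2 = pi*8.65^2 = 235.06182 m^2
Volume = 235.06182 * 9.7 = 2280.1 m^3

2280.1 m^3


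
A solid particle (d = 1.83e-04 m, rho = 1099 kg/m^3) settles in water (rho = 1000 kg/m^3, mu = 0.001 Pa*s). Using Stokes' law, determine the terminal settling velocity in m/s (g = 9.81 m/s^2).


Density difference: rho_p - rho_f = 1099 - 1000 = 99 kg/m^3
d^2 = (1.83e-04)^2 = 3.3489e-08 m^2
Numerator = (rho_p - rho_f) * g * d^2 = 99 * 9.81 * 3.3489e-08 = 3.2524182e-05
Denominator = 18 * mu = 18 * 0.001 = 0.018
v_s = 3.2524182e-05 / 0.018 = 0.0018069 m/s
Check: Re = rho_f * v_s * d / mu = 1000 * 0.0018069 * 1.83e-04 / 0.001 = 0.331 < 1, so Stokes' law applies.

0.0018069 m/s


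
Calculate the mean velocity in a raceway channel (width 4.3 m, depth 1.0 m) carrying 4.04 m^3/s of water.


Cross-sectional area = W * d = 4.3 * 1.0 = 4.3 m^2
Velocity = Q / A = 4.04 / 4.3 = 0.939535 m/s

0.939535 m/s


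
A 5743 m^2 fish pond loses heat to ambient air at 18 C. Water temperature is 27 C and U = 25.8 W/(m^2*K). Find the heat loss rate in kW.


Temperature difference dT = 27 - 18 = 9 K
Heat loss (W) = U * A * dT = 25.8 * 5743 * 9 = 1333524.6 W
Convert to kW: 1333524.6 / 1000 = 1333.5246 kW

1333.5246 kW


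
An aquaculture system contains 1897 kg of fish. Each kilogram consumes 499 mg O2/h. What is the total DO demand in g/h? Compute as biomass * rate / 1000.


Total O2 consumption (mg/h) = 1897 kg * 499 mg/(kg*h) = 946603 mg/h
Convert to g/h: 946603 / 1000 = 946.603 g/h

946.603 g/h


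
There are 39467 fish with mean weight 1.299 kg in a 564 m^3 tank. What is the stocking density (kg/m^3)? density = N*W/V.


Total biomass = 39467 fish * 1.299 kg = 51267.633 kg
Density = total biomass / volume = 51267.633 / 564 = 90.9001 kg/m^3

90.9001 kg/m^3


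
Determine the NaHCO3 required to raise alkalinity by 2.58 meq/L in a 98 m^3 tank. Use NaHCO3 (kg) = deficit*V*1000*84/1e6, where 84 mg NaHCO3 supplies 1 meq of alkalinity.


Tank volume in L = 98 m^3 * 1000 = 98000 L
Total meq required = 2.58 meq/L * 98000 L = 252840 meq
NaHCO3 mass = 252840 meq * 84 mg/meq / 1e6 = 21.2386 kg

21.2386 kg


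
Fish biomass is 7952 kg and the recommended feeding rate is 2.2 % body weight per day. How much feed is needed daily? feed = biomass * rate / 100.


Feeding rate fraction = 2.2% / 100 = 0.022
Daily feed = 7952 kg * 0.022 = 174.944 kg/day

174.944 kg/day


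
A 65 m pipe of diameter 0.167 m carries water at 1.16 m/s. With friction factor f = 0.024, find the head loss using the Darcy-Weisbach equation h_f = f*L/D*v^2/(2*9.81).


v^2 = 1.16^2 = 1.3456 m^2/s^2
L/D = 65/0.167 = 389.22156
h_f = f*(L/D)*v^2/(2g) = 0.024 * 389.22156 * 1.3456 / 19.62 = 0.640656 m

0.640656 m


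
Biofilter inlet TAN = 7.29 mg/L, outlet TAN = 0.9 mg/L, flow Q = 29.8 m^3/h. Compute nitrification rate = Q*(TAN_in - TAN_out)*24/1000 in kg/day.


Concentration drop: TAN_in - TAN_out = 7.29 - 0.9 = 6.39 mg/L
Hourly TAN removed = Q * dTAN = 29.8 m^3/h * 6.39 mg/L = 190.422 g/h  (m^3/h * mg/L = g/h)
Daily TAN removed = 190.422 * 24 = 4570.128 g/day
Convert to kg/day: 4570.128 / 1000 = 4.570128 kg/day

4.570128 kg/day


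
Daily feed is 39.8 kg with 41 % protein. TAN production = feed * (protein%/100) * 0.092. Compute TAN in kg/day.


Protein in feed = 39.8 * 41/100 = 16.318 kg/day
TAN = protein * 0.092 = 16.318 * 0.092 = 1.501256 kg/day

1.501256 kg/day


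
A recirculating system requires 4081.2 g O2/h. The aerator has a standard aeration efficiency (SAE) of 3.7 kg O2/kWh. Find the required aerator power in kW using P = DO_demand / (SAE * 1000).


SAE in g O2/kWh = 3.7 * 1000 = 3700 g/kWh
P = DO_demand / SAE_g = 4081.2 / 3700 = 1.10303 kW

1.10303 kW


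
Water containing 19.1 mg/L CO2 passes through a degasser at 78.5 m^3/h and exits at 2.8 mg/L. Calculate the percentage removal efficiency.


CO2_out / CO2_in = 2.8 / 19.1 = 0.14659686
Fraction remaining = 0.14659686
efficiency = (1 - 0.14659686) * 100 = 85.3403 %

85.3403 %


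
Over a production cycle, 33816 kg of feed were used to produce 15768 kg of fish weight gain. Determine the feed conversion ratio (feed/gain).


FCR = feed consumed / weight gained
FCR = 33816 kg / 15768 kg = 2.1446

2.1446


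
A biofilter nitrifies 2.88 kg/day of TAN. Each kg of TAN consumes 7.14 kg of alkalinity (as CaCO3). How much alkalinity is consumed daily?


Alkalinity factor: 7.14 kg CaCO3 consumed per kg TAN nitrified
alk = 2.88 kg TAN * 7.14 = 20.5632 kg CaCO3/day

20.5632 kg CaCO3/day


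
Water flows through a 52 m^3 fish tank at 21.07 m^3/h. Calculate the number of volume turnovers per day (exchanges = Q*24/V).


Daily flow volume = 21.07 m^3/h * 24 h = 505.68 m^3/day
Exchanges = daily flow / tank volume = 505.68 / 52 = 9.72462 exchanges/day

9.72462 exchanges/day


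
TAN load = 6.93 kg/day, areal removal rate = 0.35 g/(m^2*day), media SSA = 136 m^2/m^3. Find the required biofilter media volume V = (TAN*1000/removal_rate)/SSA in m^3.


A = 6.93*1000 / 0.35 = 19800 m^2
V = 19800 / 136 = 145.588

145.588 m^3


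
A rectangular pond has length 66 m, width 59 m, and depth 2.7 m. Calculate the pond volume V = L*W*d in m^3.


Base area = L * W = 66 * 59 = 3894 m^2
Volume = area * depth = 3894 * 2.7 = 10513.8 m^3

10513.8 m^3


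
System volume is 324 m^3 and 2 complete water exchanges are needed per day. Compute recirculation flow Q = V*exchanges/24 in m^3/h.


Daily recirculation volume = 324 m^3 * 2 = 648 m^3/day
Flow rate Q = daily volume / 24 h = 648 / 24 = 27 m^3/h

27 m^3/h


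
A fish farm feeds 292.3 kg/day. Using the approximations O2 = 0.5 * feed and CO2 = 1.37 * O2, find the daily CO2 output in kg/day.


O2 = 292.3 * 0.5 = 146.15
CO2 = 146.15 * 1.37 = 200.2255

200.2255 kg/day


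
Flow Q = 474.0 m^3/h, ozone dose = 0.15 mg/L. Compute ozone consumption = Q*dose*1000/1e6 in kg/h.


O3 demand (mg/h) = Q * dose * 1000 = 474.0 * 0.15 * 1000 = 71100 mg/h
Convert mg to kg: 71100 / 1e6 = 0.0711 kg/h

0.0711 kg/h


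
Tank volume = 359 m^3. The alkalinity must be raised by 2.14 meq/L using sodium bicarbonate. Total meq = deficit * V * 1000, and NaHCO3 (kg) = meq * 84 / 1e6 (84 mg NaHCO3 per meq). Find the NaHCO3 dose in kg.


Tank volume in L = 359 m^3 * 1000 = 359000 L
Total meq required = 2.14 meq/L * 359000 L = 768260 meq
NaHCO3 mass = 768260 meq * 84 mg/meq / 1e6 = 64.5338 kg

64.5338 kg


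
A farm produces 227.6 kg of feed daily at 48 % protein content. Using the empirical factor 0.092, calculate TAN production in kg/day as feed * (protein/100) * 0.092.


Protein in feed = 227.6 * 48/100 = 109.248 kg/day
TAN = protein * 0.092 = 109.248 * 0.092 = 10.050816 kg/day

10.050816 kg/day


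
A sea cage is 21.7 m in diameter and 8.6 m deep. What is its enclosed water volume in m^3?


r = d/2 = 21.7/2 = 10.85 m
Base area = pi*r^2 = pi*10.85^2 = 369.83614 m^2
Volume = 369.83614 * 8.6 = 3180.59 m^3

3180.59 m^3


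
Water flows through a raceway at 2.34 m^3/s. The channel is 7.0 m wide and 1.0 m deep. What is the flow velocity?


Cross-sectional area = W * d = 7.0 * 1.0 = 7 m^2
Velocity = Q / A = 2.34 / 7 = 0.334286 m/s

0.334286 m/s


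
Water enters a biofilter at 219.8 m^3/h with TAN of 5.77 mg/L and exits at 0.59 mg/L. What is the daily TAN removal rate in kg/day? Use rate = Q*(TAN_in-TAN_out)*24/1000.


Concentration drop: TAN_in - TAN_out = 5.77 - 0.59 = 5.18 mg/L
Hourly TAN removed = Q * dTAN = 219.8 m^3/h * 5.18 mg/L = 1138.564 g/h  (m^3/h * mg/L = g/h)
Daily TAN removed = 1138.564 * 24 = 27325.536 g/day
Convert to kg/day: 27325.536 / 1000 = 27.325536 kg/day

27.325536 kg/day


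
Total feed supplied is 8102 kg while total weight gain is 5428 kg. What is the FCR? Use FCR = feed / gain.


FCR = feed consumed / weight gained
FCR = 8102 kg / 5428 kg = 1.49263

1.49263


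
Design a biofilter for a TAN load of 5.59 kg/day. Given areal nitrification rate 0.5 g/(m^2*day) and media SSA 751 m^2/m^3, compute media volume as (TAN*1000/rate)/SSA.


A = 5.59*1000 / 0.5 = 11180 m^2
V = 11180 / 751 = 14.8868

14.8868 m^3


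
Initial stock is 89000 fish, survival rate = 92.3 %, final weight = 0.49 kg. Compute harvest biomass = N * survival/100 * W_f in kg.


Survivors = 89000 * 92.3/100 = 82147 fish
Harvest biomass = survivors * W_f = 82147 * 0.49 = 40252.03 kg

40252.03 kg


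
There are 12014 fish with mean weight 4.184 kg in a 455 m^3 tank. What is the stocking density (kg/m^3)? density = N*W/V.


Total biomass = 12014 fish * 4.184 kg = 50266.576 kg
Density = total biomass / volume = 50266.576 / 455 = 110.476 kg/m^3

110.476 kg/m^3


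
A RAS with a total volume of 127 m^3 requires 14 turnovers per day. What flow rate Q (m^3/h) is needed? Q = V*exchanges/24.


Daily recirculation volume = 127 m^3 * 14 = 1778 m^3/day
Flow rate Q = daily volume / 24 h = 1778 / 24 = 74.0833 m^3/h

74.0833 m^3/h


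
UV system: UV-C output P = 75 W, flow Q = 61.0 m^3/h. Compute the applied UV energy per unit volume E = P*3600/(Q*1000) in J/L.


Energy delivered per hour = 75 W * 3600 s = 270000 J/h
Volume treated per hour = 61.0 m^3/h * 1000 = 61000 L/h
dose = 270000 / 61000 = 4.42623 J/L

4.42623 J/L


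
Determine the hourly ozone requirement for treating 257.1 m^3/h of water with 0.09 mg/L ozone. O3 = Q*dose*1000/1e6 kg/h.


O3 demand (mg/h) = Q * dose * 1000 = 257.1 * 0.09 * 1000 = 23139 mg/h
Convert mg to kg: 23139 / 1e6 = 0.023139 kg/h

0.023139 kg/h


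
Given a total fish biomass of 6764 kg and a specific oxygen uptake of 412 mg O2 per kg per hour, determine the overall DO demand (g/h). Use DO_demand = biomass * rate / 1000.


Total O2 consumption (mg/h) = 6764 kg * 412 mg/(kg*h) = 2786768 mg/h
Convert to g/h: 2786768 / 1000 = 2786.768 g/h

2786.768 g/h


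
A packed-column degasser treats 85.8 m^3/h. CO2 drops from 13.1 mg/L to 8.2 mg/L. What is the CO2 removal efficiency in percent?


CO2_out / CO2_in = 8.2 / 13.1 = 0.6259542
Fraction remaining = 0.6259542
efficiency = (1 - 0.6259542) * 100 = 37.4046 %

37.4046 %


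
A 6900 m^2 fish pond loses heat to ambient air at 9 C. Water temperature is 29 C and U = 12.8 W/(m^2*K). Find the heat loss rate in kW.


Temperature difference dT = 29 - 9 = 20 K
Heat loss (W) = U * A * dT = 12.8 * 6900 * 20 = 1766400 W
Convert to kW: 1766400 / 1000 = 1766.4 kW

1766.4 kW


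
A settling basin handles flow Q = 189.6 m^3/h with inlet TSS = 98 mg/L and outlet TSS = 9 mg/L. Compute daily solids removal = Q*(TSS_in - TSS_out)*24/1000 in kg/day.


Concentration drop: TSS_in - TSS_out = 98 - 9 = 89 mg/L
Hourly solids removed = Q * dTSS = 189.6 m^3/h * 89 mg/L = 16874.4 g/h  (m^3/h * mg/L = g/h)
Daily solids removed = 16874.4 * 24 = 404985.6 g/day
Convert g to kg: 404985.6 / 1000 = 404.9856 kg/day

404.9856 kg/day


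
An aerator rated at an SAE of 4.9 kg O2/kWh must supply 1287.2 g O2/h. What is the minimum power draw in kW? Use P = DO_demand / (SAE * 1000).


SAE in g O2/kWh = 4.9 * 1000 = 4900 g/kWh
P = DO_demand / SAE_g = 1287.2 / 4900 = 0.262694 kW

0.262694 kW


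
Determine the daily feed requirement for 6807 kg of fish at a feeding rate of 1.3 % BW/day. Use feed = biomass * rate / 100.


Feeding rate fraction = 1.3% / 100 = 0.013
Daily feed = 6807 kg * 0.013 = 88.491 kg/day

88.491 kg/day


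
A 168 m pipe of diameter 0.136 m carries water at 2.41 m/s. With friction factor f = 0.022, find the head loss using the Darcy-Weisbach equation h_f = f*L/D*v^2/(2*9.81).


v^2 = 2.41^2 = 5.8081 m^2/s^2
L/D = 168/0.136 = 1235.2941
h_f = f*(L/D)*v^2/(2g) = 0.022 * 1235.2941 * 5.8081 / 19.62 = 8.04504 m

8.04504 m


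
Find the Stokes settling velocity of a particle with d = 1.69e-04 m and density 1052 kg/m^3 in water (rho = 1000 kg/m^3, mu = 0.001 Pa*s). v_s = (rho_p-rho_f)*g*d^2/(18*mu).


Density difference: rho_p - rho_f = 1052 - 1000 = 52 kg/m^3
d^2 = (1.69e-04)^2 = 2.8561e-08 m^2
Numerator = (rho_p - rho_f) * g * d^2 = 52 * 9.81 * 2.8561e-08 = 1.4569537e-05
Denominator = 18 * mu = 18 * 0.001 = 0.018
v_s = 1.4569537e-05 / 0.018 = 8.09419e-04 m/s
Check: Re = rho_f * v_s * d / mu = 1000 * 8.09419e-04 * 1.69e-04 / 0.001 = 0.137 < 1, so Stokes' law applies.

8.09419e-04 m/s


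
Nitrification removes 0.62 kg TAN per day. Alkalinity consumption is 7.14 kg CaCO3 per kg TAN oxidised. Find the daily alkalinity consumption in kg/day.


Alkalinity factor: 7.14 kg CaCO3 consumed per kg TAN nitrified
alk = 0.62 kg TAN * 7.14 = 4.4268 kg CaCO3/day

4.4268 kg CaCO3/day


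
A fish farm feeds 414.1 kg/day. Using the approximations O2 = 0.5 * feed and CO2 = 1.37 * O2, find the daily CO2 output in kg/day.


O2 = 414.1 * 0.5 = 207.05
CO2 = 207.05 * 1.37 = 283.6585

283.6585 kg/day


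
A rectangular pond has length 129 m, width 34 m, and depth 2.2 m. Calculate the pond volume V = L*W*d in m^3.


Base area = L * W = 129 * 34 = 4386 m^2
Volume = area * depth = 4386 * 2.2 = 9649.2 m^3

9649.2 m^3
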